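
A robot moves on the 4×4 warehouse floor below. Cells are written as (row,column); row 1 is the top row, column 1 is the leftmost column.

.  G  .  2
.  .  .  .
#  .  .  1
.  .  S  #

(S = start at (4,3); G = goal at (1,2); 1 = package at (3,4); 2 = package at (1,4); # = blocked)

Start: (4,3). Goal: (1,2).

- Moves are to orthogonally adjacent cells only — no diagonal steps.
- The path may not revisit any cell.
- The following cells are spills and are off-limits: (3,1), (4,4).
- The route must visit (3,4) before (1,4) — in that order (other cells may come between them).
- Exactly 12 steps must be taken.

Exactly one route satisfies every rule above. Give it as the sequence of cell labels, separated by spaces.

(4,3) (4,2) (3,2) (3,3) (3,4) (2,4) (1,4) (1,3) (2,3) (2,2) (2,1) (1,1) (1,2)

The waypoints must appear in the order (3,4), (1,4), with no cell reused.
Route from (4,3): left to (4,2), up to (3,2), 2× right (reaching (3,4)), 2× up (reaching (1,4)), left to (1,3), down to (2,3), 2× left (reaching (2,1)), up to (1,1), right to (1,2) — 12 moves in all.
Check: order respected (1 at step 4, 2 at step 6); 12 moves as required.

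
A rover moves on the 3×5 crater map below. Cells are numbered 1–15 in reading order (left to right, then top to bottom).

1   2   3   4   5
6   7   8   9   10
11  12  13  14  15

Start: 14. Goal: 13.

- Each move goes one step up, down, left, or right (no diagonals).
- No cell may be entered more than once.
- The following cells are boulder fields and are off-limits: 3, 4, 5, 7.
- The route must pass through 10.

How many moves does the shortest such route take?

Any route passes through 10 somewhere between 14 and 13. Summing Manhattan distances along the two legs (14 → 10 → 13) gives a lower bound of 2 + 3 = 5 moves.
A route of 5 moves achieves this: 14 → 15 → 10 → 9 → 8 → 13.
Since 5 matches the lower bound, it is optimal.

5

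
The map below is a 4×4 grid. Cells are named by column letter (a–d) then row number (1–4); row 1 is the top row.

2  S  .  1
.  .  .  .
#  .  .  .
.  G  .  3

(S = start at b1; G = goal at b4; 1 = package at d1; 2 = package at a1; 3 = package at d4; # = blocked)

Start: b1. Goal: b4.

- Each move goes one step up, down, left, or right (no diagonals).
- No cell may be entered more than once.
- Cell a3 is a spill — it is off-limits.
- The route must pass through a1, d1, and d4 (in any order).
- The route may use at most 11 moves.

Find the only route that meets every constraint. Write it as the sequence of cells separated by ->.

b1 -> a1 -> a2 -> b2 -> c2 -> c1 -> d1 -> d2 -> d3 -> d4 -> c4 -> b4

The 11-move cap with required stops at a1, d1, d4 leaves no slack for detours.
Route from b1: left 1 to a1, down 1 to a2, right 2 to c2, up 1 to c1, right 1 to d1, down 3 to d4, left 2 to b4 — 11 moves in all.
Check: all required cells visited; 11 ≤ 11 moves.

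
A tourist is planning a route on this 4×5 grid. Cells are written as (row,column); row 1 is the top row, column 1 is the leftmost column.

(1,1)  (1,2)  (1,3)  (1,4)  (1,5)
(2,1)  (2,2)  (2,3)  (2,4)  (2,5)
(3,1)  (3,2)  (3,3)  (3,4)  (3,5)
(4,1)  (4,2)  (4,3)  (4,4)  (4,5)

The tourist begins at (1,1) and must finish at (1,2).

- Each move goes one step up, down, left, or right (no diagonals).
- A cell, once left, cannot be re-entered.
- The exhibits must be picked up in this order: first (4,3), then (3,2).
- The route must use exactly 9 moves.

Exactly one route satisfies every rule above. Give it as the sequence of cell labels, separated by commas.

The waypoints must appear in the order (4,3), (3,2), with no cell reused.
Route from (1,1): 3× down (reaching (4,1)), 2× right (reaching (4,3)), up to (3,3), left to (3,2), 2× up (reaching (1,2)) — 9 moves in all.
Check: order respected ((4,3) at step 5, (3,2) at step 7); 9 moves as required.

(1,1), (2,1), (3,1), (4,1), (4,2), (4,3), (3,3), (3,2), (2,2), (1,2)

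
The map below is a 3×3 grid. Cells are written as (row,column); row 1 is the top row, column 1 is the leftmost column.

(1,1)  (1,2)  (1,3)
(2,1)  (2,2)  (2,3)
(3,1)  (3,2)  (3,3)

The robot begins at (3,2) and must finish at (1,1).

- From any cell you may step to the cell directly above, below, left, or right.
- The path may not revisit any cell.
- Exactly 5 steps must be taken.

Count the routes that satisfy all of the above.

5

Need simple routes of exactly 5 moves from (3,2) to (1,1) (Manhattan distance 3, so 1 moves are spent on a detour and 1 undoing it).
Enumerating: (3,2) (2,2) (2,3) (1,3) (1,2) (1,1) | (3,2) (3,1) (2,1) (2,2) (1,2) (1,1) | (3,2) (3,3) (2,3) (1,3) (1,2) (1,1) | (3,2) (3,3) (2,3) (2,2) (1,2) (1,1) | (3,2) (3,3) (2,3) (2,2) (2,1) (1,1).
That gives 5 routes.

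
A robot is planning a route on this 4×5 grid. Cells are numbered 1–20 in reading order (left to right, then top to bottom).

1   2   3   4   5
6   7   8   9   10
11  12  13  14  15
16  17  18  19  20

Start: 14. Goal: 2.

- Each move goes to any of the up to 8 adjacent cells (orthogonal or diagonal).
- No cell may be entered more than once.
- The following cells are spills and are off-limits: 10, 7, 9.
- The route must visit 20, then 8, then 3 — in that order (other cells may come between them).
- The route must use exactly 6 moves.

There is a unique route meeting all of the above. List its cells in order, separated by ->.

14 -> 20 -> 19 -> 13 -> 8 -> 3 -> 2

The waypoints must appear in the order 20, 8, 3, with no cell reused.
Route from 14: down-right 1 to 20, left 1 to 19, up-left 1 to 13, up 2 to 3, left 1 to 2 — 6 moves in all.
Check: order respected (20 at step 1, 8 at step 4, 3 at step 5); 6 moves as required.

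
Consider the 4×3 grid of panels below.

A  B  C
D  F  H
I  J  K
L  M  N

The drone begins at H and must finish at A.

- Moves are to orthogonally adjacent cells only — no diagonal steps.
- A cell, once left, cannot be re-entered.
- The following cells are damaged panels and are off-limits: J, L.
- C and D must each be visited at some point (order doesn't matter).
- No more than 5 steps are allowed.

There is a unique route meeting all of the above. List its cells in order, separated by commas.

Any route must reach C and D and still end at A within 5 moves, so the order of the required stops is forced.
Route from H: up to C, left to B, down to F, left to D, up to A — 5 moves in all.
Check: all required cells visited; 5 ≤ 5 moves.

H, C, B, F, D, A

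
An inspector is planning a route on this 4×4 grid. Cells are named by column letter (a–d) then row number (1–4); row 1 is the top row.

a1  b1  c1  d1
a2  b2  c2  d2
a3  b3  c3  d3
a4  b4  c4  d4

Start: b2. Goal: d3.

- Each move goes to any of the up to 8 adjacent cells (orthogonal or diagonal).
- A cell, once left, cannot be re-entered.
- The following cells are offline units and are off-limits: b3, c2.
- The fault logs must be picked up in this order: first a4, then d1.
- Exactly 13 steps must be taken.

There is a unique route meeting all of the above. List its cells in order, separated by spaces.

The waypoints must appear in the order a4, d1, with no cell reused.
Route from b2: 2× down-right (reaching d4), 3× left (reaching a4), 3× up (reaching a1), 3× right (reaching d1), 2× down (reaching d3) — 13 moves in all.
Check: order respected (a4 at step 5, d1 at step 11); 13 moves as required.

b2 c3 d4 c4 b4 a4 a3 a2 a1 b1 c1 d1 d2 d3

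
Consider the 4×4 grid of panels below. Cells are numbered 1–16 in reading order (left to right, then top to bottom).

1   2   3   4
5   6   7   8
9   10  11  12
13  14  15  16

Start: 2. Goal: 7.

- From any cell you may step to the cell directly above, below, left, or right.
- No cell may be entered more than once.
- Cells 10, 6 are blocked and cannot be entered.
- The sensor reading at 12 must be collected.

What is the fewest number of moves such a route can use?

6

Any route passes through 12 somewhere between 2 and 7. Summing Manhattan distances along the two legs (2 → 12 → 7) gives a lower bound of 4 + 2 = 6 moves.
A route of 6 moves achieves this: 2 → 3 → 4 → 8 → 12 → 11 → 7.
Since 6 matches the lower bound, it is optimal.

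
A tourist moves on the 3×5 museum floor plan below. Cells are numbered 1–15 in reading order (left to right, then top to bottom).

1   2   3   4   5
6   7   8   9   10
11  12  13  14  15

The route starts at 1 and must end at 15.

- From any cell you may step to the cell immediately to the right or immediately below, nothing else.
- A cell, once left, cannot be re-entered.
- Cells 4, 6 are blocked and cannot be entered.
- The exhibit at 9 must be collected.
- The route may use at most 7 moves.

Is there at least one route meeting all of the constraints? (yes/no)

One route that works: 1 → 2 → 7 → 8 → 9 → 14 → 15.

yes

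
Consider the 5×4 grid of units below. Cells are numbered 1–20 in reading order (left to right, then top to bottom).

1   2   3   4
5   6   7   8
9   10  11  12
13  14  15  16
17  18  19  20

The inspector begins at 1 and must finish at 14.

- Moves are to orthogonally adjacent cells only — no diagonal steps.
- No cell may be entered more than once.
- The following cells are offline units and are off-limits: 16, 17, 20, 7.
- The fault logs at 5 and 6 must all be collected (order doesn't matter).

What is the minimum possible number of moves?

Any route passes through 5 and 6 in some order between 1 and 14. Summing Manhattan distances along each leg and taking the cheapest ordering (1 → 5 → 6 → 14) gives a lower bound of 1 + 1 + 2 = 4 moves.
A route of 4 moves achieves this: 1 → 5 → 6 → 10 → 14.
Since 4 matches the lower bound, it is optimal.

4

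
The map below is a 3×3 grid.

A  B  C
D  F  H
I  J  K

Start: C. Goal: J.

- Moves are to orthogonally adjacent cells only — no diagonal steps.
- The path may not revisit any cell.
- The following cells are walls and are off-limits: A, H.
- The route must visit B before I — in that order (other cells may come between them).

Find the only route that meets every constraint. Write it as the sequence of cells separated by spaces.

The waypoints must appear in the order B, I, with no cell reused.
Route from C: left 1 to B, down 1 to F, left 1 to D, down 1 to I, right 1 to J — 5 moves in all.
Check: order respected (B at step 1, I at step 4).

C B F D I J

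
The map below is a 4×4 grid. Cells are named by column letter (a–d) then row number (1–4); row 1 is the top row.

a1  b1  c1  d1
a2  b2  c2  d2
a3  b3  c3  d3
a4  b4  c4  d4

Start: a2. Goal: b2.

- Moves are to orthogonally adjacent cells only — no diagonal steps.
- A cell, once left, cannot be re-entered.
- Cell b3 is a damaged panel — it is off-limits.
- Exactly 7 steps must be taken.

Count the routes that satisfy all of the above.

2

Need simple routes of exactly 7 moves from a2 to b2 (Manhattan distance 1, so 3 moves are spent on a detour and 3 undoing it).
Enumerating: a2 a1 b1 c1 d1 d2 c2 b2 | a2 a3 a4 b4 c4 c3 c2 b2.
That gives 2 routes.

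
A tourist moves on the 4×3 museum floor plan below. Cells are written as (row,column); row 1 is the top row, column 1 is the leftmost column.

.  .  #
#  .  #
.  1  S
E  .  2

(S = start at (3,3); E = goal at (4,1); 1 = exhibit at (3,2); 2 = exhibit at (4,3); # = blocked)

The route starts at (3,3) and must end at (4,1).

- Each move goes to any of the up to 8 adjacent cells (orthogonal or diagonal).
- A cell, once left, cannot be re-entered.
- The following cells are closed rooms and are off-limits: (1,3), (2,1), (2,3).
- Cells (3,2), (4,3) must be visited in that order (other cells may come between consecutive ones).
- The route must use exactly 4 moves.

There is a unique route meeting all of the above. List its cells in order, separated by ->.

The waypoints must appear in the order (3,2), (4,3), with no cell reused.
Route from (3,3): left to (3,2), down-right to (4,3), 2× left (reaching (4,1)) — 4 moves in all.
Check: order respected (1 at step 1, 2 at step 2); 4 moves as required.

(3,3) -> (3,2) -> (4,3) -> (4,2) -> (4,1)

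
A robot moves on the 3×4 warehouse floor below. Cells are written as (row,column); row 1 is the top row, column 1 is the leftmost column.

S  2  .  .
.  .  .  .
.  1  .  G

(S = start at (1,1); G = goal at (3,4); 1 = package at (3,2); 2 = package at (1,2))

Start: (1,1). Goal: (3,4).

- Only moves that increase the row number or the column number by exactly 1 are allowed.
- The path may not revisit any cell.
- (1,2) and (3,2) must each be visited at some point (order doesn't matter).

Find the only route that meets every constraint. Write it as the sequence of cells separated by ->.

Moves only go right or down, so the column and row indices never decrease.
Route from (1,1): right 1 to (1,2), down 2 to (3,2), right 2 to (3,4) — 5 moves in all.
Check: all required cells visited.

(1,1) -> (1,2) -> (2,2) -> (3,2) -> (3,3) -> (3,4)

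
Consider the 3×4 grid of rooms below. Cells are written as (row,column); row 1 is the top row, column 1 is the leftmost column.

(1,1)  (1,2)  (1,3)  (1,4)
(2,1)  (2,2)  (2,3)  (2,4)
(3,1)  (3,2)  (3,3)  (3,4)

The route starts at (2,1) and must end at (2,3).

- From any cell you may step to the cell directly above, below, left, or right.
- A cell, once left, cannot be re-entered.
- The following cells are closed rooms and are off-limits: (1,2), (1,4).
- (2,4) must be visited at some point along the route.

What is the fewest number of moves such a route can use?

6

Any route passes through (2,4) somewhere between (2,1) and (2,3). Summing Manhattan distances along the two legs ((2,1) → (2,4) → (2,3)) gives a lower bound of 3 + 1 = 4 moves.
The shortest route satisfying every rule uses 6 moves: (2,1) → (3,1) → (3,2) → (3,3) → (3,4) → (2,4) → (2,3).
The no-revisit rule (legs can't share cells) pushes the minimum above the 4-move bound; an exhaustive check rules out every length from 4 to 5, leaving 6 as the minimum.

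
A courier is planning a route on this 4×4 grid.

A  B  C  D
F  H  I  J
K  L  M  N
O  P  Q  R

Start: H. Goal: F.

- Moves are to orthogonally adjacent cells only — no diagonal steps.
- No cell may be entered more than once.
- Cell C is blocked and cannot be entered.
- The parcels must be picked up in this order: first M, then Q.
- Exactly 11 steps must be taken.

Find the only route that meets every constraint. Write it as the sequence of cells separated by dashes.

The waypoints must appear in the order M, Q, with no cell reused.
Route from H: down 1 to L, right 1 to M, up 1 to I, right 1 to J, down 2 to R, left 3 to O, up 2 to F — 11 moves in all.
Check: order respected (M at step 2, Q at step 7); 11 moves as required.

H - L - M - I - J - N - R - Q - P - O - K - F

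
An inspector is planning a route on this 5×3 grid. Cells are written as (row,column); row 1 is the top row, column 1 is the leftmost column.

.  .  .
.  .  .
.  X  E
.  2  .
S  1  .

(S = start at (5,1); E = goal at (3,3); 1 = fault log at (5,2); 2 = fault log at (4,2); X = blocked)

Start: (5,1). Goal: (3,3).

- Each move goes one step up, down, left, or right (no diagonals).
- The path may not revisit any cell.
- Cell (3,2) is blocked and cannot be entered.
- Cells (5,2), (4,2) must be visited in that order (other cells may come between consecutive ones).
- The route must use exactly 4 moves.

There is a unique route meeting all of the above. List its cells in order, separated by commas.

The waypoints must appear in the order (5,2), (4,2), with no cell reused.
Route from (5,1): right 1 to (5,2), up 1 to (4,2), right 1 to (4,3), up 1 to (3,3) — 4 moves in all.
Check: order respected (1 at step 1, 2 at step 2); 4 moves as required.

(5,1), (5,2), (4,2), (4,3), (3,3)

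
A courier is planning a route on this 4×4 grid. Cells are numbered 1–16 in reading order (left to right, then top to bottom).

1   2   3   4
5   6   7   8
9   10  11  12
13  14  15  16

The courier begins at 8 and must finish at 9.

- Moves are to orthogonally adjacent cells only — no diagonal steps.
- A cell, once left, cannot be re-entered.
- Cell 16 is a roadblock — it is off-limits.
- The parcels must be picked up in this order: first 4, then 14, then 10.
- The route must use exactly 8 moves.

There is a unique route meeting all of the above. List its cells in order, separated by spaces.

The waypoints must appear in the order 4, 14, 10, with no cell reused.
Route from 8: up 1 to 4, left 1 to 3, down 3 to 15, left 1 to 14, up 1 to 10, left 1 to 9 — 8 moves in all.
Check: order respected (4 at step 1, 14 at step 6, 10 at step 7); 8 moves as required.

8 4 3 7 11 15 14 10 9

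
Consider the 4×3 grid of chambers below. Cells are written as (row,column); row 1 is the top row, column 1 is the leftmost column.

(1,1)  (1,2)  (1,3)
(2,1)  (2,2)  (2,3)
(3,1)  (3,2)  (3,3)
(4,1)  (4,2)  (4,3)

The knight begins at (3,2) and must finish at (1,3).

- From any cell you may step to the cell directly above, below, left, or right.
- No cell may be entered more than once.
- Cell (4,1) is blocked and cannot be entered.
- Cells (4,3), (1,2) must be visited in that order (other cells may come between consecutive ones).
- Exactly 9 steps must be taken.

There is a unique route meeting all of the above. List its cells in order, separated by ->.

(3,2) -> (4,2) -> (4,3) -> (3,3) -> (2,3) -> (2,2) -> (2,1) -> (1,1) -> (1,2) -> (1,3)

The waypoints must appear in the order (4,3), (1,2), with no cell reused.
Route from (3,2): down 1 to (4,2), right 1 to (4,3), up 2 to (2,3), left 2 to (2,1), up 1 to (1,1), right 2 to (1,3) — 9 moves in all.
Check: order respected ((4,3) at step 2, (1,2) at step 8); 9 moves as required.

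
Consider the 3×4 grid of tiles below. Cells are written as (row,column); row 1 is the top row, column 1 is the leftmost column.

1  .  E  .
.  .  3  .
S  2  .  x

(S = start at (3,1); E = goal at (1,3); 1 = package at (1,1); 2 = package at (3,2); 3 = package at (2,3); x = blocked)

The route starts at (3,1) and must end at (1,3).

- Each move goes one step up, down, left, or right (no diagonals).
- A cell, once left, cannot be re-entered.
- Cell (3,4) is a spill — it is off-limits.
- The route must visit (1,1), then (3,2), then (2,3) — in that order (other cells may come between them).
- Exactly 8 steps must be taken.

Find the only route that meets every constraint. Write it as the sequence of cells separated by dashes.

The waypoints must appear in the order (1,1), (3,2), (2,3), with no cell reused.
Route from (3,1): 2× up (reaching (1,1)), right to (1,2), 2× down (reaching (3,2)), right to (3,3), 2× up (reaching (1,3)) — 8 moves in all.
Check: order respected (1 at step 2, 2 at step 5, 3 at step 7); 8 moves as required.

(3,1) - (2,1) - (1,1) - (1,2) - (2,2) - (3,2) - (3,3) - (2,3) - (1,3)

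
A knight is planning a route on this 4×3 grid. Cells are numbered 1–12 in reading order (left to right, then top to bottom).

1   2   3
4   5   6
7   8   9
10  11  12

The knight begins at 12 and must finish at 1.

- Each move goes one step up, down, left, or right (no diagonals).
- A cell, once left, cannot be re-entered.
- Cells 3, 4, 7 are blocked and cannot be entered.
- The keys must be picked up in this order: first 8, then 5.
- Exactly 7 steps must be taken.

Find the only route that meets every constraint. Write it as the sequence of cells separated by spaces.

12 11 8 9 6 5 2 1

The waypoints must appear in the order 8, 5, with no cell reused.
Route from 12: left 1 to 11, up 1 to 8, right 1 to 9, up 1 to 6, left 1 to 5, up 1 to 2, left 1 to 1 — 7 moves in all.
Check: order respected (8 at step 2, 5 at step 5); 7 moves as required.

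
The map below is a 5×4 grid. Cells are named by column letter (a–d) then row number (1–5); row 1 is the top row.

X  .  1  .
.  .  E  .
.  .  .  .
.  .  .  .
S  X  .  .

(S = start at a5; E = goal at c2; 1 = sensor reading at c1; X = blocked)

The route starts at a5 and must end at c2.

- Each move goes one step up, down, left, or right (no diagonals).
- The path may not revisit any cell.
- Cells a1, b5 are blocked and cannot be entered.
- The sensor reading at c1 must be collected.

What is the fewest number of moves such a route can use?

7

Any route passes through c1 somewhere between a5 and c2. Summing Manhattan distances along the two legs (a5 → c1 → c2) gives a lower bound of 6 + 1 = 7 moves.
A route of 7 moves achieves this: a5 → a4 → a3 → a2 → b2 → b1 → c1 → c2.
Since 7 matches the lower bound, it is optimal.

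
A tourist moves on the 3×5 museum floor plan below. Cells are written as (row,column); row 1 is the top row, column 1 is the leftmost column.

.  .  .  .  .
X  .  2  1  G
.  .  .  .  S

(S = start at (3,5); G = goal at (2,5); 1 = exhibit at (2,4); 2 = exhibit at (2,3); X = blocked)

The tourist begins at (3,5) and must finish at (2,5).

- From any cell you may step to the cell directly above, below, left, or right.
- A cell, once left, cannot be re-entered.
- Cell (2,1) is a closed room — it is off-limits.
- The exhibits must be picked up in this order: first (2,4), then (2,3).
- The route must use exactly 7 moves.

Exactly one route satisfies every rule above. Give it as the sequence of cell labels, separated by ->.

The waypoints must appear in the order (2,4), (2,3), with no cell reused.
Route from (3,5): left to (3,4), up to (2,4), left to (2,3), up to (1,3), 2× right (reaching (1,5)), down to (2,5) — 7 moves in all.
Check: order respected (1 at step 2, 2 at step 3); 7 moves as required.

(3,5) -> (3,4) -> (2,4) -> (2,3) -> (1,3) -> (1,4) -> (1,5) -> (2,5)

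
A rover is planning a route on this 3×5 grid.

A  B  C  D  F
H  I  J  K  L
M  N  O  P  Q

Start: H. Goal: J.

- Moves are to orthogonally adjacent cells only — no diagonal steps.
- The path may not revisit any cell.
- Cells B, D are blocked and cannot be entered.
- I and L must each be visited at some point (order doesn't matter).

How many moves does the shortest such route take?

8

Any route passes through I and L in some order between H and J. Summing Manhattan distances along each leg and taking the cheapest ordering (H → I → L → J) gives a lower bound of 1 + 3 + 2 = 6 moves.
The shortest route satisfying every rule uses 8 moves: H → I → N → O → P → Q → L → K → J.
The bound of 6 isn't tight here; checking systematically, no route of length 6 through 7 satisfies every constraint, so 8 is the minimum.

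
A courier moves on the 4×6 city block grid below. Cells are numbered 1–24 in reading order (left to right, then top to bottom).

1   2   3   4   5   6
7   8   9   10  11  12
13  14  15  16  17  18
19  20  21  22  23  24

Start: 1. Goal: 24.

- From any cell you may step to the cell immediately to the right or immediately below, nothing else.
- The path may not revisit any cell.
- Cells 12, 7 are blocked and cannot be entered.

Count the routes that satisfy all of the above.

30

A right/down-only route from 1 to 24 makes exactly 3 down-moves and 5 right-moves in some order.
With no other constraints that would be C(8,3) = 56 routes.
Subtract routes through each blocked cell (inclusion–exclusion for overlaps): − through 7: 21 − through 12: 6 + through 7&12: 1 → 30.
That gives 30 routes.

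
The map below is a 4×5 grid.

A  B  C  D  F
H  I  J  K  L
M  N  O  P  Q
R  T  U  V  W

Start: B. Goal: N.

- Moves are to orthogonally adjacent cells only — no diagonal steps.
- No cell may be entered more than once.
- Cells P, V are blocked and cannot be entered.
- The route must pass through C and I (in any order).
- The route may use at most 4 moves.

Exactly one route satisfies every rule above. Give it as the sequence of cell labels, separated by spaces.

The 4-move cap with required stops at C, I leaves no slack for detours.
Route from B: right 1 to C, down 1 to J, left 1 to I, down 1 to N — 4 moves in all.
Check: all required cells visited; 4 ≤ 4 moves.

B C J I N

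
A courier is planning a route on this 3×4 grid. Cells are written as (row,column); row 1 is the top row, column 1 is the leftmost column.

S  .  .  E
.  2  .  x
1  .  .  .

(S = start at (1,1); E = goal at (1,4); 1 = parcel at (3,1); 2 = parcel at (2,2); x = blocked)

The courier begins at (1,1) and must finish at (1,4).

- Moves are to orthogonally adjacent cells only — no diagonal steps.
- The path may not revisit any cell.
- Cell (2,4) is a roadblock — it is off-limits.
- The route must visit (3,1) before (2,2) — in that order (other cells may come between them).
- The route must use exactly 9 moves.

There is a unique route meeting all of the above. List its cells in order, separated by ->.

The waypoints must appear in the order (3,1), (2,2), with no cell reused.
Route from (1,1): down 2 to (3,1), right 2 to (3,3), up 1 to (2,3), left 1 to (2,2), up 1 to (1,2), right 2 to (1,4) — 9 moves in all.
Check: order respected (1 at step 2, 2 at step 6); 9 moves as required.

(1,1) -> (2,1) -> (3,1) -> (3,2) -> (3,3) -> (2,3) -> (2,2) -> (1,2) -> (1,3) -> (1,4)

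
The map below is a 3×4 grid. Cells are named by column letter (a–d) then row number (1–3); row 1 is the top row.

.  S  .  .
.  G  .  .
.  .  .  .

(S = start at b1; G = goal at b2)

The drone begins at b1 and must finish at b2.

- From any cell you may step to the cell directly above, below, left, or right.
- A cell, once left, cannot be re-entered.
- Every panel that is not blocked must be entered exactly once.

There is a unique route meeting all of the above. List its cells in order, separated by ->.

b1 -> a1 -> a2 -> a3 -> b3 -> c3 -> d3 -> d2 -> d1 -> c1 -> c2 -> b2

Need to visit all 12 open cells exactly once, starting at b1 and ending at b2.
Route from b1: left to a1, 2× down (reaching a3), 3× right (reaching d3), 2× up (reaching d1), left to c1, down to c2, left to b2 — 11 moves in all.
Check: all 12 open cells covered.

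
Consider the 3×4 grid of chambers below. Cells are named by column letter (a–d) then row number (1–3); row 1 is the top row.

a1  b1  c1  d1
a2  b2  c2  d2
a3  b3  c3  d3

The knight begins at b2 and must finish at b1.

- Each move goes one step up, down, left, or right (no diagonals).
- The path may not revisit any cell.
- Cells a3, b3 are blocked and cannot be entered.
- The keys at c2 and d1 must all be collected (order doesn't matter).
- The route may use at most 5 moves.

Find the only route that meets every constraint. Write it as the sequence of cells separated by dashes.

b2 - c2 - d2 - d1 - c1 - b1

Any route must reach c2 and d1 and still end at b1 within 5 moves, so the order of the required stops is forced.
Route from b2: 2× right (reaching d2), up to d1, 2× left (reaching b1) — 5 moves in all.
Check: all required cells visited; 5 ≤ 5 moves.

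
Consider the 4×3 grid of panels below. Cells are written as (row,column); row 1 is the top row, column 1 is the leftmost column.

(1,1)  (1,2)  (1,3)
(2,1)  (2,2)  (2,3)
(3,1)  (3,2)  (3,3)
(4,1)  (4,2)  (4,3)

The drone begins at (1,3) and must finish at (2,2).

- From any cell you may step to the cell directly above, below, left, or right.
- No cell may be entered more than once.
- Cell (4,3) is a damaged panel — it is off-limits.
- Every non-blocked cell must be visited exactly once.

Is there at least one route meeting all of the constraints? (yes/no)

One route that works: (1,3) → (2,3) → (3,3) → (3,2) → (4,2) → (4,1) → (3,1) → (2,1) → (1,1) → (1,2) → (2,2).

yes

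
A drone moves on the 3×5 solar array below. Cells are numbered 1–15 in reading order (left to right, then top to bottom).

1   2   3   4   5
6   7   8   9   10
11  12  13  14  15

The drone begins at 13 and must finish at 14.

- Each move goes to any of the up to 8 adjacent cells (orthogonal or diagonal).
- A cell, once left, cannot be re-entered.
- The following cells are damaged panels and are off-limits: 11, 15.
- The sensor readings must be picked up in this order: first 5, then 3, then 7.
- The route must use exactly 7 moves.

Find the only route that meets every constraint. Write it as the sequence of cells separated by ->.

The waypoints must appear in the order 5, 3, 7, with no cell reused.
Route from 13: 2× up-right (reaching 5), 2× left (reaching 3), down-left to 7, right to 8, down-right to 14 — 7 moves in all.
Check: order respected (5 at step 2, 3 at step 4, 7 at step 5); 7 moves as required.

13 -> 9 -> 5 -> 4 -> 3 -> 7 -> 8 -> 14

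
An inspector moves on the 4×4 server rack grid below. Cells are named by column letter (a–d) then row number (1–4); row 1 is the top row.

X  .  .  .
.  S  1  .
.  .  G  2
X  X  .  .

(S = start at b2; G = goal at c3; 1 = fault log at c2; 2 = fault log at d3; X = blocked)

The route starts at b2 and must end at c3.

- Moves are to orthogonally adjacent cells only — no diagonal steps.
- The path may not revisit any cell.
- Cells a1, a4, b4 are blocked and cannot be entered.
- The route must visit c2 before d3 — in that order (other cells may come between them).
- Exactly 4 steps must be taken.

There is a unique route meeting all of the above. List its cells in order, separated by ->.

The waypoints must appear in the order c2, d3, with no cell reused.
Route from b2: 2× right (reaching d2), down to d3, left to c3 — 4 moves in all.
Check: order respected (1 at step 1, 2 at step 3); 4 moves as required.

b2 -> c2 -> d2 -> d3 -> c3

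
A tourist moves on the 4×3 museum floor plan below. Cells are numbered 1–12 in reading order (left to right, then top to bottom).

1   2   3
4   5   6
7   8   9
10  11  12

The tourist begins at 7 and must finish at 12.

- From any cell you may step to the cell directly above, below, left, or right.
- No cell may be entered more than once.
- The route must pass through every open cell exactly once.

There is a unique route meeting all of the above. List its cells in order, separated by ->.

Need to visit all 12 open cells exactly once, starting at 7 and ending at 12.
Cell 10 has only two open neighbours (7 and 11), so the path must pass straight through it: one of those is the cell it's entered from and the other is where it exits.
Route from 7: down to 10, right to 11, 2× up (reaching 5), left to 4, up to 1, 2× right (reaching 3), 3× down (reaching 12) — 11 moves in all.
Check: all 12 open cells covered.

7 -> 10 -> 11 -> 8 -> 5 -> 4 -> 1 -> 2 -> 3 -> 6 -> 9 -> 12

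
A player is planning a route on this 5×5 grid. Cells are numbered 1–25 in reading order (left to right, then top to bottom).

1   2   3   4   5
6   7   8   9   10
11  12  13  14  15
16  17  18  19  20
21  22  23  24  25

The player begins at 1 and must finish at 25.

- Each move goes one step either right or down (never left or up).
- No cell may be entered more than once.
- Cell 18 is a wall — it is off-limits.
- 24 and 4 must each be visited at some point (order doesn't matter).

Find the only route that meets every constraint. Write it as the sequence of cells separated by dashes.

Moves only go right or down, so the column and row indices never decrease.
Route from 1: right 3 to 4, down 4 to 24, right 1 to 25 — 8 moves in all.
Check: all required cells visited.

1 - 2 - 3 - 4 - 9 - 14 - 19 - 24 - 25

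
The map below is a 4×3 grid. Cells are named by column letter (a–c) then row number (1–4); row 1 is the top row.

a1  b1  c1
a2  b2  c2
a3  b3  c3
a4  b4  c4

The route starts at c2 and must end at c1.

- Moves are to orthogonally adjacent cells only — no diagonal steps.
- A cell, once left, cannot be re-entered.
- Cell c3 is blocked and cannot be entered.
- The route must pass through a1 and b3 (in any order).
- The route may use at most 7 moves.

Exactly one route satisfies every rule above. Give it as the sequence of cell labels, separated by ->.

c2 -> b2 -> b3 -> a3 -> a2 -> a1 -> b1 -> c1

The budget equals the shortest possible length, so every move has to be on a shortest route through the required cells.
Route from c2: left 1 to b2, down 1 to b3, left 1 to a3, up 2 to a1, right 2 to c1 — 7 moves in all.
Check: all required cells visited; 7 ≤ 7 moves.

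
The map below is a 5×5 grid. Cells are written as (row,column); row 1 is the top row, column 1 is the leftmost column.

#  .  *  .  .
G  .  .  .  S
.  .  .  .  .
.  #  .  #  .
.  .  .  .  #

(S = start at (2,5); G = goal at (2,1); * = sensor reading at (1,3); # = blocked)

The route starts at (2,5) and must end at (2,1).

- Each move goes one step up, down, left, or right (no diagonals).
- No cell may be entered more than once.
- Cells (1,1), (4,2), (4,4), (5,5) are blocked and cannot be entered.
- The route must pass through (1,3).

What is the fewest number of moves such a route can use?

Any route passes through (1,3) somewhere between (2,5) and (2,1). Summing Manhattan distances along the two legs ((2,5) → (1,3) → (2,1)) gives a lower bound of 3 + 3 = 6 moves.
A route of 6 moves achieves this: (2,5) → (1,5) → (1,4) → (1,3) → (2,3) → (2,2) → (2,1).
Since 6 matches the lower bound, it is optimal.

6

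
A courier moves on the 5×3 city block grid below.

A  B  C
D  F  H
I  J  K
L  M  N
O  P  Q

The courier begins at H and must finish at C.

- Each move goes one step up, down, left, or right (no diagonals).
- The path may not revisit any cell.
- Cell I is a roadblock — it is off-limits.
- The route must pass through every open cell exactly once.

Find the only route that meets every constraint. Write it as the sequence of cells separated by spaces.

H K N Q P O L M J F D A B C

Need to visit all 14 open cells exactly once, starting at H and ending at C.
Cell D has only two open neighbours (A and F), so the path must pass straight through it: one of those is the cell it's entered from and the other is where it exits.
Route from H: down 3 to Q, left 2 to O, up 1 to L, right 1 to M, up 2 to F, left 1 to D, up 1 to A, right 2 to C — 13 moves in all.
Check: all 14 open cells covered.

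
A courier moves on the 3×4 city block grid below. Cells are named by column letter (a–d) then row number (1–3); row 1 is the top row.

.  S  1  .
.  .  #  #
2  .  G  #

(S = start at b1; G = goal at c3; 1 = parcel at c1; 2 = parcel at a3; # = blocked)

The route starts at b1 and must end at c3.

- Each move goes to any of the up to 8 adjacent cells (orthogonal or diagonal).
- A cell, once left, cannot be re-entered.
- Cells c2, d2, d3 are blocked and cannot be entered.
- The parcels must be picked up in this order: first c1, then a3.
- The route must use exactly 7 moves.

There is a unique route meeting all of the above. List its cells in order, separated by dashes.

b1 - c1 - b2 - a1 - a2 - a3 - b3 - c3

The waypoints must appear in the order c1, a3, with no cell reused.
Route from b1: right 1 to c1, down-left 1 to b2, up-left 1 to a1, down 2 to a3, right 2 to c3 — 7 moves in all.
Check: order respected (1 at step 1, 2 at step 5); 7 moves as required.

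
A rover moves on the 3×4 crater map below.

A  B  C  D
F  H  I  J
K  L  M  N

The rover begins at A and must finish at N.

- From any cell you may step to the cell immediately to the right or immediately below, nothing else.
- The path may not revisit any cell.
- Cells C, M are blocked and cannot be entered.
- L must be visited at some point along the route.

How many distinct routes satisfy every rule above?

0

A right/down-only route from A to N makes exactly 2 down-moves and 3 right-moves in some order.
With no other constraints that would be C(5,2) = 10 routes.
Split at L and multiply the segment counts (each segment already excludes blocked cells): A→L: 3; L→N: 0; product = 0.
No route satisfies every constraint, so the count is 0.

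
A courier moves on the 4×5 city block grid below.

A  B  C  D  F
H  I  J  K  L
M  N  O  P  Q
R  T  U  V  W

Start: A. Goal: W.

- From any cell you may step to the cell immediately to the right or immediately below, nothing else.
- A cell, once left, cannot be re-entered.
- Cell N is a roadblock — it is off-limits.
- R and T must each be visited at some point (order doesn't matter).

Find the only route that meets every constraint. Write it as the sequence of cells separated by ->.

Moves only go right or down, so the column and row indices never decrease.
Route from A: 3× down (reaching R), 4× right (reaching W) — 7 moves in all.
Check: all required cells visited.

A -> H -> M -> R -> T -> U -> V -> W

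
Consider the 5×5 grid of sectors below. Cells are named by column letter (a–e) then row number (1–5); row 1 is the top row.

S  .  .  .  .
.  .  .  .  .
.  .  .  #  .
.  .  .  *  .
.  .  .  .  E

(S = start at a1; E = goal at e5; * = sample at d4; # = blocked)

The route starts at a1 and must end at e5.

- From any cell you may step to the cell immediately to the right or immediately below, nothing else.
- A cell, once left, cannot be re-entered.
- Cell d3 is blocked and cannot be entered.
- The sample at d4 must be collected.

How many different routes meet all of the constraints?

A right/down-only route from a1 to e5 makes exactly 4 down-moves and 4 right-moves in some order.
With no other constraints that would be C(8,4) = 70 routes.
Split at d4 and multiply the segment counts (each segment already excludes blocked cells): a1→d4: 10; d4→e5: 2; product = 20.
That gives 20 routes.

20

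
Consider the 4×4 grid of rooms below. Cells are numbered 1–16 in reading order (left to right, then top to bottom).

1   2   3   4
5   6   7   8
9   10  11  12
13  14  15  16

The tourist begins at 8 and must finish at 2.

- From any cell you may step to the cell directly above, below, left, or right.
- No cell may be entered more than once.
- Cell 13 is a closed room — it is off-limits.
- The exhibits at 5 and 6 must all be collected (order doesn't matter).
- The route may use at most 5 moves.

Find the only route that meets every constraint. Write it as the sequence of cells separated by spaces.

The budget equals the shortest possible length, so every move has to be on a shortest route through the required cells.
Route from 8: left 3 to 5, up 1 to 1, right 1 to 2 — 5 moves in all.
Check: all required cells visited; 5 ≤ 5 moves.

8 7 6 5 1 2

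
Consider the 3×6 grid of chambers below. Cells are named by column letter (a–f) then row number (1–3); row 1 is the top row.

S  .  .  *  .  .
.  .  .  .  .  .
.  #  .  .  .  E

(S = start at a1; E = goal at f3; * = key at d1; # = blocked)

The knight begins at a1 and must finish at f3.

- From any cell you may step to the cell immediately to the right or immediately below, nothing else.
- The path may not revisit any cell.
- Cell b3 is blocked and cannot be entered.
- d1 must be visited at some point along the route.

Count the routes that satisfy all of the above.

6

A right/down-only route from a1 to f3 makes exactly 2 down-moves and 5 right-moves in some order.
With no other constraints that would be C(7,2) = 21 routes.
Split at d1 and multiply the segment counts (each segment already excludes blocked cells): a1→d1: 1; d1→f3: 6; product = 6.
That gives 6 routes.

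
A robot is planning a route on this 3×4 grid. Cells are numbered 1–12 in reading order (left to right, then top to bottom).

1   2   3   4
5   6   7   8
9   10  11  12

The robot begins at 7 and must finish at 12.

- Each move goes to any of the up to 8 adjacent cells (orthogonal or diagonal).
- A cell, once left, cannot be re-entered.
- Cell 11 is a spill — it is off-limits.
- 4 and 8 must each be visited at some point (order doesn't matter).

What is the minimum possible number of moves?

3

Any route passes through 4 and 8 in some order between 7 and 12. Summing Chebyshev distances along each leg and taking the cheapest ordering (7 → 4 → 8 → 12) gives a lower bound of 1 + 1 + 1 = 3 moves.
A route of 3 moves achieves this: 7 → 4 → 8 → 12.
Since 3 matches the lower bound, it is optimal.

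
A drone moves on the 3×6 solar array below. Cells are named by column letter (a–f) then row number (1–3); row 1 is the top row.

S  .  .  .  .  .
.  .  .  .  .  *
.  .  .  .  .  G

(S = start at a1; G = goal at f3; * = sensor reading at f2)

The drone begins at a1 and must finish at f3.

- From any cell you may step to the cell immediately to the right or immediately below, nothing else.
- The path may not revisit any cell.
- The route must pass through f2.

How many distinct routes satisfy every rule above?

6

A right/down-only route from a1 to f3 makes exactly 2 down-moves and 5 right-moves in some order.
With no other constraints that would be C(7,2) = 21 routes.
Split at f2 and multiply the segment counts: a1→f2: 6; f2→f3: 1; product = 6.
That gives 6 routes.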